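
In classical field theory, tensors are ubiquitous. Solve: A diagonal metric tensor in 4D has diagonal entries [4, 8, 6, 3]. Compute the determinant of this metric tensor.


For a diagonal metric, the determinant is the product of diagonal entries.
Diagonal entries: 4, 8, 6, 3
det(g) = 4 * 8 * 6 * 3 = 576

576


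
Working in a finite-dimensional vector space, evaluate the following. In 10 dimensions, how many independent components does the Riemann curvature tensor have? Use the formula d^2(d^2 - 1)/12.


The Riemann tensor in d dimensions has d^2(d^2 - 1)/12 independent components.
d = 10, so d^2 = 100
d^2 - 1 = 99
d^2(d^2 - 1) = 100 * 99 = 9900
Divide by 12: 9900 / 12 = 825

825


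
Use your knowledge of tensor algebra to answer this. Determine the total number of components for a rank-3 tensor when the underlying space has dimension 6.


The number of components of a rank-r tensor in d dimensions is d^r.
Here d = 6 and r = 3.
6^3 = 216

216


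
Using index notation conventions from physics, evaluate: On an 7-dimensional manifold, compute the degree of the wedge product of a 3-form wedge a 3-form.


The degree of a wedge product is the sum of the degrees of the individual forms.
Degrees: 3, 3
Total degree = 3 + 3 = 6

6


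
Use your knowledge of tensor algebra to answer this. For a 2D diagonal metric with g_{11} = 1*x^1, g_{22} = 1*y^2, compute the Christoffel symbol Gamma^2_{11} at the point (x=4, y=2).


For a diagonal metric, Gamma^k_{ij} = (1/2) g^{kk} (dg_{ik}/dx_j + dg_{jk}/dx_i - dg_{ij}/dx_k).
The metric is diagonal, so g_{ab} = 0 for a != b.
At the given point: g_{11} = 4, g_{22} = 4
g^{22} = 1/4
dg_{12}/dx_1 = 0 (off-diagonal)
dg_{12}/dx_1 = 0 (off-diagonal)
dg_{11}/dx_2 = dg_{11}/dx_2 = 0
Numerator = 0 + 0 - 0 = 0
Gamma^2_{11} = 0 / (2 * 4) = 0

0


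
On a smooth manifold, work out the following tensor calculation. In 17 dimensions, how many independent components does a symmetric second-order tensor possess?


A symmetric rank-2 tensor in d dimensions has d(d+1)/2 independent components.
d = 17
d(d+1)/2 = 17 * 18 / 2 = 306 / 2 = 153

153


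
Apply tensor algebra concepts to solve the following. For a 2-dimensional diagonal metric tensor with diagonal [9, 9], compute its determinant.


For a diagonal metric, the determinant is the product of diagonal entries.
Diagonal entries: 9, 9
det(g) = 9 * 9 = 81

81


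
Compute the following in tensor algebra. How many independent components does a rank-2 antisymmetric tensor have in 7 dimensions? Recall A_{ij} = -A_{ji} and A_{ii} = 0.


An antisymmetric rank-2 tensor satisfies A_{ij} = -A_{ji}, so diagonal entries are zero.
The independent components are the upper-triangular entries: C(n, 2) = n(n-1)/2.
n = 7
C(7, 2) = 7 * 6 / 2 = 42 / 2 = 21

21


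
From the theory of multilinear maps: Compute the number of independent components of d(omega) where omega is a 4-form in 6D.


The exterior derivative of a p-form is a (p+1)-form.
Its number of independent components is C(n, p+1).
n = 6, p+1 = 5
C(6, 5) = 6

6


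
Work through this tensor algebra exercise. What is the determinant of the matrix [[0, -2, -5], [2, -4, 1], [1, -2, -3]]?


Expanding along the first row, det(A) = a11*M_11 - a12*M_12 + a13*M_13, where M_1j is the (1,j) minor.
Minor M_11 = -4*-3 - 1*-2 = 14
Minor M_12 = 2*-3 - 1*1 = -7
Minor M_13 = 2*-2 - -4*1 = 0
det = 0*(14) - -2*(-7) + -5*(0)
    = 0 - 14 + 0
    = -14

-14


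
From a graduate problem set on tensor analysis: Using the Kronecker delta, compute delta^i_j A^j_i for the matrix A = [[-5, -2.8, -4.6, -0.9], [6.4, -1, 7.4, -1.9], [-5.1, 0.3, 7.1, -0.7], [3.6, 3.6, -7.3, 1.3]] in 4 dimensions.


The contraction (trace) of a rank-2 tensor is the sum of its diagonal elements.
Diagonal entries: A[1,1] = -5, A[2,2] = -1, A[3,3] = 7.1, A[4,4] = 1.3
Tr(A) = -5 + -1 + 7.1 + 1.3 = 2.4

2.4


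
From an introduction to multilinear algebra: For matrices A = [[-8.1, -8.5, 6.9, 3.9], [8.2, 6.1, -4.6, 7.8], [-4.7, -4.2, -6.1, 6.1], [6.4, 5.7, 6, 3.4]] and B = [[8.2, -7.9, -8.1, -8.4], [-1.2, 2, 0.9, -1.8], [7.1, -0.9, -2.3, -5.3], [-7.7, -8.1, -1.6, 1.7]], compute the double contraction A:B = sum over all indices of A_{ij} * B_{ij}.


A:B = sum over all i,j of A_{ij} * B_{ij}.
Row 1: -8.1*8.2=-66.42, -8.5*-7.9=67.15, 6.9*-8.1=-55.89, 3.9*-8.4=-32.76 => row sum = -87.92
Row 2: 8.2*-1.2=-9.84, 6.1*2=12.2, -4.6*0.9=-4.14, 7.8*-1.8=-14.04 => row sum = -15.82
Row 3: -4.7*7.1=-33.37, -4.2*-0.9=3.78, -6.1*-2.3=14.03, 6.1*-5.3=-32.33 => row sum = -47.89
Row 4: 6.4*-7.7=-49.28, 5.7*-8.1=-46.17, 6*-1.6=-9.6, 3.4*1.7=5.78 => row sum = -99.27
Total = -87.92 + -15.82 + -47.89 + -99.27 = -250.9

-250.9


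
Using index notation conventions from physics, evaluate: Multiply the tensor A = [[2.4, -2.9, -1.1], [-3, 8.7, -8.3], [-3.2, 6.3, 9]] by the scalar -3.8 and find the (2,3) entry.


Scalar multiplication: (cA)_{ij} = c * A_{ij}.
c = -3.8
A_{23} = -8.3
(cA)_{23} = -3.8 * -8.3 = 31.54

31.54


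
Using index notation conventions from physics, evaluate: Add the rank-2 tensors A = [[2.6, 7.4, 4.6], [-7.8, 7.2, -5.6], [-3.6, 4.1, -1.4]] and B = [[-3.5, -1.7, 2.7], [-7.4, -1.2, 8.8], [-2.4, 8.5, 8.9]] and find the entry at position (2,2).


Tensor addition is component-wise: (A + B)_{ij} = A_{ij} + B_{ij}.
A_{22} = 7.2
B_{22} = -1.2
(A + B)_{22} = 7.2 + -1.2 = 6

6


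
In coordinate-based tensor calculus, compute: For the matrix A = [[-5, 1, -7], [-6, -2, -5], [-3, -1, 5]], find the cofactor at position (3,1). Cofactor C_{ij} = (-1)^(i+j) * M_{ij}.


To find cofactor C_{31}, delete row 3 and column 1.
The resulting 2x2 submatrix is: [[1, -7], [-2, -5]]
Minor M_{31} = 1*-5 - -7*-2
  = -5 - 14 = -19
Sign = (-1)^(3+1) = (-1)^4 = 1
Cofactor C_{31} = 1 * -19 = -19

-19


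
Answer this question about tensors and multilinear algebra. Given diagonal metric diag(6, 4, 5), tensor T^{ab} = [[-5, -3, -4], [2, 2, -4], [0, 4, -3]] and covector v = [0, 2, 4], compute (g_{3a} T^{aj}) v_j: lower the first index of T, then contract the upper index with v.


Step 1: lower the first index. For a diagonal metric, g_{ia} T^{aj} = g_{ii} T^{ij} (no sum on i).
g_{33} = 5
S_3{}^1 = 5 * T^{31} = 5 * 0 = 0
S_3{}^2 = 5 * T^{32} = 5 * 4 = 20
S_3{}^3 = 5 * T^{33} = 5 * -3 = -15
Step 2: contract S_3{}^j with v_j.
S_3{}^1 * v_1 = 0 * 0 = 0
S_3{}^2 * v_2 = 20 * 2 = 40
S_3{}^3 * v_3 = -15 * 4 = -60
Result = 0 + 40 + -60 = -20

-20


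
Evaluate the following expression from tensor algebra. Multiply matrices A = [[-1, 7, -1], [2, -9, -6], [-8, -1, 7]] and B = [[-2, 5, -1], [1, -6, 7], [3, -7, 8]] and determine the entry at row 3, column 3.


(AB)_{ij} = sum_k A_{ik} B_{kj}.
For i=3, j=3:
A_{31} * B_{13} = -8 * -1 = 8
A_{32} * B_{23} = -1 * 7 = -7
A_{33} * B_{33} = 7 * 8 = 56
Sum = 8 + -7 + 56 = 57

57


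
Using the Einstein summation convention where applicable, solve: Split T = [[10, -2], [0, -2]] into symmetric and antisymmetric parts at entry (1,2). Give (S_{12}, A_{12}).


T_{12} = -2
T_{21} = 0
S_{12} = (-2 + 0)/2 = -2/2 = -1
A_{12} = (-2 - 0)/2 = -2/2 = -1
Check: S + A = -1 + -1 = -2 = T_{12}.

(-1, -1)


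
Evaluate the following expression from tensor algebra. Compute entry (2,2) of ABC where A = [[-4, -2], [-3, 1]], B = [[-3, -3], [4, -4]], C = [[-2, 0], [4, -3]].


(ABC)_{22} = sum_m (AB)_{2m} C_{m2}. First compute row 2 of AB.
(AB)_{21} = -3*-3 + 1*4 = 13
(AB)_{22} = -3*-3 + 1*-4 = 5
Now contract with column 2 of C:
(AB)_{21} * C_{12} = 13 * 0 = 0
(AB)_{22} * C_{22} = 5 * -3 = -15
(ABC)_{22} = 0 + -15 = -15

-15


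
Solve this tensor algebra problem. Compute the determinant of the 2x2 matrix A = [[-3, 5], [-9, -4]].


For a 2x2 matrix [[a, b], [c, d]], det = a*d - b*c.
a = -3, b = 5, c = -9, d = -4
a*d = -3 * -4 = 12
b*c = 5 * -9 = -45
det = 12 - -45 = 57

57


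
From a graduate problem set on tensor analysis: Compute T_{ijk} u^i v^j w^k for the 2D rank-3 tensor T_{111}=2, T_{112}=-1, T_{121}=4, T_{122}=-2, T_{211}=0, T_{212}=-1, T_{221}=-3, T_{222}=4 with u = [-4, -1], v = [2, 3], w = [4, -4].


S = sum over i,j,k of T_{ijk} u_i v_j w_k. Expanding all 8 terms:
T_{111}*u_1*v_1*w_1 = 2*-4*2*4 = -64  (running total: -64)
T_{112}*u_1*v_1*w_2 = -1*-4*2*-4 = -32  (running total: -96)
T_{121}*u_1*v_2*w_1 = 4*-4*3*4 = -192  (running total: -288)
T_{122}*u_1*v_2*w_2 = -2*-4*3*-4 = -96  (running total: -384)
T_{211}*u_2*v_1*w_1 = 0*-1*2*4 = 0  (running total: -384)
T_{212}*u_2*v_1*w_2 = -1*-1*2*-4 = -8  (running total: -392)
T_{221}*u_2*v_2*w_1 = -3*-1*3*4 = 36  (running total: -356)
T_{222}*u_2*v_2*w_2 = 4*-1*3*-4 = 48  (running total: -308)
S = -308

-308


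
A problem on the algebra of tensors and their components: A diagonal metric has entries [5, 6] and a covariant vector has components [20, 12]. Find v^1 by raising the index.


To raise an index with a diagonal metric: v^i = v_i / g_{ii}.
For index 1: v_1 = 20, g_{11} = 5
v^1 = 20 / 5 = 4

4


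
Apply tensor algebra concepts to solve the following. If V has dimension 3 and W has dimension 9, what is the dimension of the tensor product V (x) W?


The dimension of a tensor product is the product of dimensions.
dim(V) = 3, dim(W) = 9
dim(V (x) W) = 3 * 9 = 27

27


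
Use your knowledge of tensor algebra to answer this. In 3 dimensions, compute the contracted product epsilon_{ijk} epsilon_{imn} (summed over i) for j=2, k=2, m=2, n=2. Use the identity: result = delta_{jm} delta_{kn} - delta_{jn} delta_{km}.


Using the identity: epsilon_{ijk} epsilon_{imn} = delta_{jm} delta_{kn} - delta_{jn} delta_{km}.
delta_{22} = 1
delta_{22} = 1
delta_{22} = 1
delta_{22} = 1
Result = 1 * 1 - 1 * 1 = 1 - 1 = 0

0


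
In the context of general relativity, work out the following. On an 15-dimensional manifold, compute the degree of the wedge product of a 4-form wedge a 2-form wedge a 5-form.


The degree of a wedge product is the sum of the degrees of the individual forms.
Degrees: 4, 2, 5
Total degree = 4 + 2 + 5 = 11

11


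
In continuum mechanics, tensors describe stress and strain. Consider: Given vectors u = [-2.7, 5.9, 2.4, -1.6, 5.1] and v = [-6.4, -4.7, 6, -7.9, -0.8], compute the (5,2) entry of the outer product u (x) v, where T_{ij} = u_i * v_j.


The outer product entry T_{ij} = u_i * v_j.
We need i=5, j=2.
u_5 = 5.1, v_2 = -4.7
T_{5,2} = 5.1 * -4.7 = -23.97

-23.97


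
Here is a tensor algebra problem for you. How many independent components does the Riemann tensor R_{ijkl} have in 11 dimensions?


The Riemann tensor in d dimensions has d^2(d^2 - 1)/12 independent components.
d = 11, so d^2 = 121
d^2 - 1 = 120
d^2(d^2 - 1) = 121 * 120 = 14520
Divide by 12: 14520 / 12 = 1210

1210


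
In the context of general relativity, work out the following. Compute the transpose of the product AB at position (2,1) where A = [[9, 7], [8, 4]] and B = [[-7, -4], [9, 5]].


(AB)^T_{ij} = (AB)_{ji} = sum_k A_{jk} B_{ki}.
For i=2, j=1 we need (AB)_{12}:
A_{11} * B_{12} = 9 * -4 = -36
A_{12} * B_{22} = 7 * 5 = 35
Sum = -36 + 35 = -1

-1


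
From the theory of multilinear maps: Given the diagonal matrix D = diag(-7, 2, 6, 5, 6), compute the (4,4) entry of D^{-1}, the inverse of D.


For a diagonal matrix, the inverse has entries (D^{-1})_{ii} = 1/d_{ii}.
The diagonal entries are: d_{11} = -7, d_{22} = 2, d_{33} = 6, d_{44} = 5, d_{55} = 6
We need (D^{-1})_{44} = 1/d_{44} = 1/5 = 1/5

1/5


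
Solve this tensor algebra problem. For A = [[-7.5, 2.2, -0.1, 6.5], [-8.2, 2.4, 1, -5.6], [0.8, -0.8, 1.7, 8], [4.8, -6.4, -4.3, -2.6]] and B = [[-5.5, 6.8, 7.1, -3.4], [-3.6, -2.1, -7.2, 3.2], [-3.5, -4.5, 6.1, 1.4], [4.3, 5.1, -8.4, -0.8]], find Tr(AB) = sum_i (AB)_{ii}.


Tr(AB) = sum_i (AB)_{ii} where (AB)_{ii} = sum_k A_{ik} B_{ki}.
(AB)_{11} = -7.5*-5.5 + 2.2*-3.6 + -0.1*-3.5 + 6.5*4.3 = 61.63
(AB)_{22} = -8.2*6.8 + 2.4*-2.1 + 1*-4.5 + -5.6*5.1 = -93.86
(AB)_{33} = 0.8*7.1 + -0.8*-7.2 + 1.7*6.1 + 8*-8.4 = -45.39
(AB)_{44} = 4.8*-3.4 + -6.4*3.2 + -4.3*1.4 + -2.6*-0.8 = -40.74
Tr(AB) = 61.63 + -93.86 + -45.39 + -40.74 = -118.36

-118.36


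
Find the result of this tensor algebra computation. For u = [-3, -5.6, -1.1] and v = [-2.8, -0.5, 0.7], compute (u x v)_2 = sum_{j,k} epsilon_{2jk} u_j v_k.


(u x v)_2 = sum_{j,k} epsilon_{2jk} u_j v_k. Only permutations of (1,2,3) contribute; the two non-zero terms are:
eps_{213} u_1 v_3 = -1 * -3 * 0.7 = 2.1
eps_{231} u_3 v_1 = 1 * -1.1 * -2.8 = 3.08
(u x v)_2 = 5.18

5.18


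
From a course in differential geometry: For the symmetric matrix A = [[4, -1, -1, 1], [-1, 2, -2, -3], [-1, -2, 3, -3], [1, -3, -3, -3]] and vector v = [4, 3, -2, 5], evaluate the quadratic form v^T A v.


First compute Av:
(Av)_1 = 4*4 + -1*3 + -1*-2 + 1*5 = 20
(Av)_2 = -1*4 + 2*3 + -2*-2 + -3*5 = -9
(Av)_3 = -1*4 + -2*3 + 3*-2 + -3*5 = -31
(Av)_4 = 1*4 + -3*3 + -3*-2 + -3*5 = -14
Av = [20, -9, -31, -14]
Then v^T (Av) = 4*20 + 3*-9 + -2*-31 + 5*-14
= 80 + -27 + 62 + -70 = 45

45


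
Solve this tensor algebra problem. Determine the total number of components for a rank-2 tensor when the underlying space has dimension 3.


The number of components of a rank-r tensor in d dimensions is d^r.
Here d = 3 and r = 2.
3^2 = 9

9


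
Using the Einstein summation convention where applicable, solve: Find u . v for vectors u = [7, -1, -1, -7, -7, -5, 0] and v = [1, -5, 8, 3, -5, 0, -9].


The inner product u . v = sum of u_i * v_i.
Term-by-term: 7 * 1, -1 * -5, -1 * 8, -7 * 3, -7 * -5, -5 * 0, 0 * -9
Products: 7, 5, -8, -21, 35, 0, 0
Sum = 7 + 5 + -8 + -21 + 35 + 0 + 0 = 18

18


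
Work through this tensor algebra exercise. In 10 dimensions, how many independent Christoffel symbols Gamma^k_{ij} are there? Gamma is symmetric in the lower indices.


Christoffel symbols Gamma^k_{ij} are symmetric in i,j, so there are d * d(d+1)/2 independent symbols.
d = 10
d(d+1)/2 = 10 * 11 / 2 = 55
Total = 10 * 55 = 550

550


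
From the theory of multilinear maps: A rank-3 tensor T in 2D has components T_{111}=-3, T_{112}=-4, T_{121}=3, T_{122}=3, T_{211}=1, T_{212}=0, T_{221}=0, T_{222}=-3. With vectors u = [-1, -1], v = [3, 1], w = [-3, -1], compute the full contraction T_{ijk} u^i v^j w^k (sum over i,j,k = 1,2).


S = sum over i,j,k of T_{ijk} u_i v_j w_k. Expanding all 8 terms:
T_{111}*u_1*v_1*w_1 = -3*-1*3*-3 = -27  (running total: -27)
T_{112}*u_1*v_1*w_2 = -4*-1*3*-1 = -12  (running total: -39)
T_{121}*u_1*v_2*w_1 = 3*-1*1*-3 = 9  (running total: -30)
T_{122}*u_1*v_2*w_2 = 3*-1*1*-1 = 3  (running total: -27)
T_{211}*u_2*v_1*w_1 = 1*-1*3*-3 = 9  (running total: -18)
T_{212}*u_2*v_1*w_2 = 0*-1*3*-1 = 0  (running total: -18)
T_{221}*u_2*v_2*w_1 = 0*-1*1*-3 = 0  (running total: -18)
T_{222}*u_2*v_2*w_2 = -3*-1*1*-1 = -3  (running total: -21)
S = -21

-21


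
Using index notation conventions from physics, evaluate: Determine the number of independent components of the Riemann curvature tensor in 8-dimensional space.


The Riemann tensor in d dimensions has d^2(d^2 - 1)/12 independent components.
d = 8, so d^2 = 64
d^2 - 1 = 63
d^2(d^2 - 1) = 64 * 63 = 4032
Divide by 12: 4032 / 12 = 336

336


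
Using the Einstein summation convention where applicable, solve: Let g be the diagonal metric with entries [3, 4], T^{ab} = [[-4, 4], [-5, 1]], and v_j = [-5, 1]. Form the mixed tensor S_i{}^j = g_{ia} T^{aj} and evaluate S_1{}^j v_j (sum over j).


Step 1: lower the first index. For a diagonal metric, g_{ia} T^{aj} = g_{ii} T^{ij} (no sum on i).
g_{11} = 3
S_1{}^1 = 3 * T^{11} = 3 * -4 = -12
S_1{}^2 = 3 * T^{12} = 3 * 4 = 12
Step 2: contract S_1{}^j with v_j.
S_1{}^1 * v_1 = -12 * -5 = 60
S_1{}^2 * v_2 = 12 * 1 = 12
Result = 60 + 12 = 72

72


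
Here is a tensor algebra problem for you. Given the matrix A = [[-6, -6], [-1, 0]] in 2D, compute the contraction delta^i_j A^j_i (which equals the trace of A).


The contraction (trace) of a rank-2 tensor is the sum of its diagonal elements.
Diagonal entries: A[1,1] = -6, A[2,2] = 0
Tr(A) = -6 + 0 = -6

-6


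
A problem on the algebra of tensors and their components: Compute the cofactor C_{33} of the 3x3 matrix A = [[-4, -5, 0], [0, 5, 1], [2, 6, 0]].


To find cofactor C_{33}, delete row 3 and column 3.
The resulting 2x2 submatrix is: [[-4, -5], [0, 5]]
Minor M_{33} = -4*5 - -5*0
  = -20 - 0 = -20
Sign = (-1)^(3+3) = (-1)^6 = 1
Cofactor C_{33} = 1 * -20 = -20

-20


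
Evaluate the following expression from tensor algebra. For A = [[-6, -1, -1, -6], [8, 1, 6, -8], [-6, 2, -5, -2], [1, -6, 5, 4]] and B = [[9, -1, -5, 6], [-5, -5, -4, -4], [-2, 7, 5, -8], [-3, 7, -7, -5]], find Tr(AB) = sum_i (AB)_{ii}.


Tr(AB) = sum_i (AB)_{ii} where (AB)_{ii} = sum_k A_{ik} B_{ki}.
(AB)_{11} = -6*9 + -1*-5 + -1*-2 + -6*-3 = -29
(AB)_{22} = 8*-1 + 1*-5 + 6*7 + -8*7 = -27
(AB)_{33} = -6*-5 + 2*-4 + -5*5 + -2*-7 = 11
(AB)_{44} = 1*6 + -6*-4 + 5*-8 + 4*-5 = -30
Tr(AB) = -29 + -27 + 11 + -30 = -75

-75


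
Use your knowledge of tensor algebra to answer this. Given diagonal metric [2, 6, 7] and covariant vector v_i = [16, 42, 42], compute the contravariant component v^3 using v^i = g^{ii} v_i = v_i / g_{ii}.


To raise an index with a diagonal metric: v^i = v_i / g_{ii}.
For index 3: v_3 = 42, g_{33} = 7
v^3 = 42 / 7 = 6

6


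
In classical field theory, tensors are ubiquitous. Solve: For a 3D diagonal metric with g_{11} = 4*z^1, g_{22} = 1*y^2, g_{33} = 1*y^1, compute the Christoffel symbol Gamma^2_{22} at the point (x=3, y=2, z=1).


For a diagonal metric, Gamma^k_{ij} = (1/2) g^{kk} (dg_{ik}/dx_j + dg_{jk}/dx_i - dg_{ij}/dx_k).
The metric is diagonal, so g_{ab} = 0 for a != b.
At the given point: g_{11} = 4, g_{22} = 4, g_{33} = 2
g^{22} = 1/4
dg_{22}/dx_2 = dg_{22}/dx_2 = 4
dg_{22}/dx_2 = dg_{22}/dx_2 = 4
dg_{22}/dx_2 = dg_{22}/dx_2 = 4
Numerator = 4 + 4 - 4 = 4
Gamma^2_{22} = 4 / (2 * 4) = 1/2

1/2


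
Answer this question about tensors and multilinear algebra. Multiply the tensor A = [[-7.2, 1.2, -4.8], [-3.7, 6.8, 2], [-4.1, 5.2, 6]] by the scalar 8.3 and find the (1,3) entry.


Scalar multiplication: (cA)_{ij} = c * A_{ij}.
c = 8.3
A_{13} = -4.8
(cA)_{13} = 8.3 * -4.8 = -39.84

-39.84


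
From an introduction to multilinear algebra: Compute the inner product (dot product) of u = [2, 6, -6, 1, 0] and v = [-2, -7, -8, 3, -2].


The inner product u . v = sum of u_i * v_i.
Term-by-term: 2 * -2, 6 * -7, -6 * -8, 1 * 3, 0 * -2
Products: -4, -42, 48, 3, 0
Sum = -4 + -42 + 48 + 3 + 0 = 5

5


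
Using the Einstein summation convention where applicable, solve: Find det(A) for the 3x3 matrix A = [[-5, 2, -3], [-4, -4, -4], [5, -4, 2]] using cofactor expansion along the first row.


Expanding along the first row, det(A) = a11*M_11 - a12*M_12 + a13*M_13, where M_1j is the (1,j) minor.
Minor M_11 = -4*2 - -4*-4 = -24
Minor M_12 = -4*2 - -4*5 = 12
Minor M_13 = -4*-4 - -4*5 = 36
det = -5*(-24) - 2*(12) + -3*(36)
    = 120 - 24 + -108
    = -12

-12


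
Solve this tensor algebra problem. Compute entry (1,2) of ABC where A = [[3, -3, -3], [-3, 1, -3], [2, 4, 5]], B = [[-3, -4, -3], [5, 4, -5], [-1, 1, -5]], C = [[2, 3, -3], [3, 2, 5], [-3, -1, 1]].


(ABC)_{12} = sum_m (AB)_{1m} C_{m2}. First compute row 1 of AB.
(AB)_{11} = 3*-3 + -3*5 + -3*-1 = -21
(AB)_{12} = 3*-4 + -3*4 + -3*1 = -27
(AB)_{13} = 3*-3 + -3*-5 + -3*-5 = 21
Now contract with column 2 of C:
(AB)_{11} * C_{12} = -21 * 3 = -63
(AB)_{12} * C_{22} = -27 * 2 = -54
(AB)_{13} * C_{32} = 21 * -1 = -21
(ABC)_{12} = -63 + -54 + -21 = -138

-138


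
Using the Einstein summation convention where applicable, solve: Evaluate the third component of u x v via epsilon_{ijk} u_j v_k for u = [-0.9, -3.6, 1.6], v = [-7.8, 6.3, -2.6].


(u x v)_3 = sum_{j,k} epsilon_{3jk} u_j v_k. Only permutations of (1,2,3) contribute; the two non-zero terms are:
eps_{312} u_1 v_2 = 1 * -0.9 * 6.3 = -5.67
eps_{321} u_2 v_1 = -1 * -3.6 * -7.8 = -28.08
(u x v)_3 = -33.75

-33.75


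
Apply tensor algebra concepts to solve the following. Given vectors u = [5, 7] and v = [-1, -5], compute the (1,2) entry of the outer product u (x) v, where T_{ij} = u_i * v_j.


The outer product entry T_{ij} = u_i * v_j.
We need i=1, j=2.
u_1 = 5, v_2 = -5
T_{1,2} = 5 * -5 = -25

-25


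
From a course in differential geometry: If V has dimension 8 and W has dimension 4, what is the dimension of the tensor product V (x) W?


The dimension of a tensor product is the product of dimensions.
dim(V) = 8, dim(W) = 4
dim(V (x) W) = 8 * 4 = 32

32


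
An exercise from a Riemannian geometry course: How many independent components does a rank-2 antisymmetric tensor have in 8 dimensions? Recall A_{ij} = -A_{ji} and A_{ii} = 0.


An antisymmetric rank-2 tensor satisfies A_{ij} = -A_{ji}, so diagonal entries are zero.
The independent components are the upper-triangular entries: C(n, 2) = n(n-1)/2.
n = 8
C(8, 2) = 8 * 7 / 2 = 56 / 2 = 28

28


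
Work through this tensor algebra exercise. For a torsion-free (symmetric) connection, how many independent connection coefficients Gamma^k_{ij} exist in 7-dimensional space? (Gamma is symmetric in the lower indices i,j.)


Christoffel symbols Gamma^k_{ij} are symmetric in i,j, so there are d * d(d+1)/2 independent symbols.
d = 7
d(d+1)/2 = 7 * 8 / 2 = 28
Total = 7 * 28 = 196

196


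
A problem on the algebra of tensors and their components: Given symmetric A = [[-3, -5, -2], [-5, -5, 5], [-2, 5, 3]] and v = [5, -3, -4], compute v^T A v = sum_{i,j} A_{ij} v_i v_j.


First compute Av:
(Av)_1 = -3*5 + -5*-3 + -2*-4 = 8
(Av)_2 = -5*5 + -5*-3 + 5*-4 = -30
(Av)_3 = -2*5 + 5*-3 + 3*-4 = -37
Av = [8, -30, -37]
Then v^T (Av) = 5*8 + -3*-30 + -4*-37
= 40 + 90 + 148 = 278

278


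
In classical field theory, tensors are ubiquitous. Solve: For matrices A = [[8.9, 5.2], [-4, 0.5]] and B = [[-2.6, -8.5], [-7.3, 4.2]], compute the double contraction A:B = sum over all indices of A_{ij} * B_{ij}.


A:B = sum over all i,j of A_{ij} * B_{ij}.
Row 1: 8.9*-2.6=-23.14, 5.2*-8.5=-44.2 => row sum = -67.34
Row 2: -4*-7.3=29.2, 0.5*4.2=2.1 => row sum = 31.3
Total = -67.34 + 31.3 = -36.04

-36.04


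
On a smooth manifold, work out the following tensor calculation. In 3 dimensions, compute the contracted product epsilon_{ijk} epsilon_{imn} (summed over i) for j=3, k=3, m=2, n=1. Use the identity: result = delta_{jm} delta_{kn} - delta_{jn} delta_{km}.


Using the identity: epsilon_{ijk} epsilon_{imn} = delta_{jm} delta_{kn} - delta_{jn} delta_{km}.
delta_{32} = 0
delta_{31} = 0
delta_{31} = 0
delta_{32} = 0
Result = 0 * 0 - 0 * 0 = 0 - 0 = 0

0


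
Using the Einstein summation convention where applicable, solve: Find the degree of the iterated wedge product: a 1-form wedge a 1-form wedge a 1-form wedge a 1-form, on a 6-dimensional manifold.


The degree of a wedge product is the sum of the degrees of the individual forms.
Degrees: 1, 1, 1, 1
Total degree = 1 + 1 + 1 + 1 = 4

4


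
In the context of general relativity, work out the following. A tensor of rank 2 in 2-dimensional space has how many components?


The number of components of a rank-r tensor in d dimensions is d^r.
Here d = 2 and r = 2.
2^2 = 4

4


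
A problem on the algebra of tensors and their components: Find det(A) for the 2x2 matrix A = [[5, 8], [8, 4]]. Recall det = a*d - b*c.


For a 2x2 matrix [[a, b], [c, d]], det = a*d - b*c.
a = 5, b = 8, c = 8, d = 4
a*d = 5 * 4 = 20
b*c = 8 * 8 = 64
det = 20 - 64 = -44

-44


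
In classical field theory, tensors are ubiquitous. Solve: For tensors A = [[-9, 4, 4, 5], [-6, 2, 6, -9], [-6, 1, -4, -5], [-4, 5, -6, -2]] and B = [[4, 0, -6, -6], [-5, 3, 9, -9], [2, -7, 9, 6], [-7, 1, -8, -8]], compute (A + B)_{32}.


Tensor addition is component-wise: (A + B)_{ij} = A_{ij} + B_{ij}.
A_{32} = 1
B_{32} = -7
(A + B)_{32} = 1 + -7 = -6

-6


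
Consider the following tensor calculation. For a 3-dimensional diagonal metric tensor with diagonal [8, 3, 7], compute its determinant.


For a diagonal metric, the determinant is the product of diagonal entries.
Diagonal entries: 8, 3, 7
det(g) = 8 * 3 * 7 = 168

168


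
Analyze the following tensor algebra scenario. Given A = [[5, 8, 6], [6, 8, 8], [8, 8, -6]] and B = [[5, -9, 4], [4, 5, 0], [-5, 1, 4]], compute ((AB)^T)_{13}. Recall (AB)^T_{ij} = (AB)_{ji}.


(AB)^T_{ij} = (AB)_{ji} = sum_k A_{jk} B_{ki}.
For i=1, j=3 we need (AB)_{31}:
A_{31} * B_{11} = 8 * 5 = 40
A_{32} * B_{21} = 8 * 4 = 32
A_{33} * B_{31} = -6 * -5 = 30
Sum = 40 + 32 + 30 = 102

102


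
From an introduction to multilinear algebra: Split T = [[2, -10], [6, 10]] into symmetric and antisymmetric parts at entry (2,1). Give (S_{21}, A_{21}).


T_{21} = 6
T_{12} = -10
S_{21} = (6 + -10)/2 = -4/2 = -2
A_{21} = (6 - -10)/2 = 16/2 = 8
Check: S + A = -2 + 8 = 6 = T_{21}.

(-2, 8)


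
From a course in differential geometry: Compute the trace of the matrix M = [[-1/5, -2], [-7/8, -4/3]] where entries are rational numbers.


The trace is the sum of diagonal entries.
Diagonal: M[1,1] = -1/5, M[2,2] = -4/3
Tr(M) = -1/5 + -4/3
Computing step by step:
After adding M[1,1]: -1/5
After adding M[2,2]: -23/15
Tr(M) = -23/15

-23/15


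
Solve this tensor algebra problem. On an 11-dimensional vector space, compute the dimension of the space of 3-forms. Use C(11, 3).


The dimension of the space of p-forms on an n-dimensional space is C(n, p).
n = 11, p = 3
C(11, 3) = 11! / (3! * 8!) = 165

165


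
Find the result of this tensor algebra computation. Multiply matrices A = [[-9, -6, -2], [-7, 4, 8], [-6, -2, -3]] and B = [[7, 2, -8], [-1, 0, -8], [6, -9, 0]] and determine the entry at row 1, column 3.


(AB)_{ij} = sum_k A_{ik} B_{kj}.
For i=1, j=3:
A_{11} * B_{13} = -9 * -8 = 72
A_{12} * B_{23} = -6 * -8 = 48
A_{13} * B_{33} = -2 * 0 = 0
Sum = 72 + 48 + 0 = 120

120


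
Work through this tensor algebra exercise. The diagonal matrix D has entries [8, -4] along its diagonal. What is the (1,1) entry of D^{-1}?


For a diagonal matrix, the inverse has entries (D^{-1})_{ii} = 1/d_{ii}.
The diagonal entries are: d_{11} = 8, d_{22} = -4
We need (D^{-1})_{11} = 1/d_{11} = 1/8 = 1/8

1/8


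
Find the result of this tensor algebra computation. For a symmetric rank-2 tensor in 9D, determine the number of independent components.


A symmetric rank-2 tensor in d dimensions has d(d+1)/2 independent components.
d = 9
d(d+1)/2 = 9 * 10 / 2 = 90 / 2 = 45

45


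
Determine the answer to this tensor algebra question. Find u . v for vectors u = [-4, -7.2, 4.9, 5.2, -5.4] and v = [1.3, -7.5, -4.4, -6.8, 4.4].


The inner product u . v = sum of u_i * v_i.
Term-by-term: -4 * 1.3, -7.2 * -7.5, 4.9 * -4.4, 5.2 * -6.8, -5.4 * 4.4
Products: -5.2, 54, -21.56, -35.36, -23.76
Sum = -5.2 + 54 + -21.56 + -35.36 + -23.76 = -31.88

-31.88


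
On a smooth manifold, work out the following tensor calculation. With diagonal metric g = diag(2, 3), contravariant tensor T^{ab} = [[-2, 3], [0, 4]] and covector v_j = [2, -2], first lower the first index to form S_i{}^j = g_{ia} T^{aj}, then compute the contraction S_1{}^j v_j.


Step 1: lower the first index. For a diagonal metric, g_{ia} T^{aj} = g_{ii} T^{ij} (no sum on i).
g_{11} = 2
S_1{}^1 = 2 * T^{11} = 2 * -2 = -4
S_1{}^2 = 2 * T^{12} = 2 * 3 = 6
Step 2: contract S_1{}^j with v_j.
S_1{}^1 * v_1 = -4 * 2 = -8
S_1{}^2 * v_2 = 6 * -2 = -12
Result = -8 + -12 = -20

-20


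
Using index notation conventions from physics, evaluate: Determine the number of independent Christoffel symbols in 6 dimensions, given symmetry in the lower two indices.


Christoffel symbols Gamma^k_{ij} are symmetric in i,j, so there are d * d(d+1)/2 independent symbols.
d = 6
d(d+1)/2 = 6 * 7 / 2 = 21
Total = 6 * 21 = 126

126


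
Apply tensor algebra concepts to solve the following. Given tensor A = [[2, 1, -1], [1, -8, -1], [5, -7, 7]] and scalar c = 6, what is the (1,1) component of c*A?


Scalar multiplication: (cA)_{ij} = c * A_{ij}.
c = 6
A_{11} = 2
(cA)_{11} = 6 * 2 = 12

12


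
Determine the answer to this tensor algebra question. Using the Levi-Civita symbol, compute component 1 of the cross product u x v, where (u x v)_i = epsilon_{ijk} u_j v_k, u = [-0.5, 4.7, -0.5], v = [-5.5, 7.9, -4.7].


(u x v)_1 = sum_{j,k} epsilon_{1jk} u_j v_k. Only permutations of (1,2,3) contribute; the two non-zero terms are:
eps_{123} u_2 v_3 = 1 * 4.7 * -4.7 = -22.09
eps_{132} u_3 v_2 = -1 * -0.5 * 7.9 = 3.95
(u x v)_1 = -18.14

-18.14


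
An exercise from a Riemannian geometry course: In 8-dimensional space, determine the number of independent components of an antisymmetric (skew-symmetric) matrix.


An antisymmetric rank-2 tensor satisfies A_{ij} = -A_{ji}, so diagonal entries are zero.
The independent components are the upper-triangular entries: C(n, 2) = n(n-1)/2.
n = 8
C(8, 2) = 8 * 7 / 2 = 56 / 2 = 28

28


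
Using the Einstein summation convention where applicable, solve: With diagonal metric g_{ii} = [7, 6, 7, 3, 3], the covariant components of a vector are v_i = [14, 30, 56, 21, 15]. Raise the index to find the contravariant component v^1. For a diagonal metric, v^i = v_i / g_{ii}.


To raise an index with a diagonal metric: v^i = v_i / g_{ii}.
For index 1: v_1 = 14, g_{11} = 7
v^1 = 14 / 7 = 2

2


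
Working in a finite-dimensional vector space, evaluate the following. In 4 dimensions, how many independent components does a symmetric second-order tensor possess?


A symmetric rank-2 tensor in d dimensions has d(d+1)/2 independent components.
d = 4
d(d+1)/2 = 4 * 5 / 2 = 20 / 2 = 10

10


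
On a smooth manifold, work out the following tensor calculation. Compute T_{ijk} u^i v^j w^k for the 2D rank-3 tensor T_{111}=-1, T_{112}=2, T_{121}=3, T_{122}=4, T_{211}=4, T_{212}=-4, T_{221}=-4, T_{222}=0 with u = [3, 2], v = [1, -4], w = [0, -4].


S = sum over i,j,k of T_{ijk} u_i v_j w_k. Expanding all 8 terms:
T_{111}*u_1*v_1*w_1 = -1*3*1*0 = 0  (running total: 0)
T_{112}*u_1*v_1*w_2 = 2*3*1*-4 = -24  (running total: -24)
T_{121}*u_1*v_2*w_1 = 3*3*-4*0 = 0  (running total: -24)
T_{122}*u_1*v_2*w_2 = 4*3*-4*-4 = 192  (running total: 168)
T_{211}*u_2*v_1*w_1 = 4*2*1*0 = 0  (running total: 168)
T_{212}*u_2*v_1*w_2 = -4*2*1*-4 = 32  (running total: 200)
T_{221}*u_2*v_2*w_1 = -4*2*-4*0 = 0  (running total: 200)
T_{222}*u_2*v_2*w_2 = 0*2*-4*-4 = 0  (running total: 200)
S = 200

200


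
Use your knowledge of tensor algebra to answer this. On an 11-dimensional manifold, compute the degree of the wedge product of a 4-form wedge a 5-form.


The degree of a wedge product is the sum of the degrees of the individual forms.
Degrees: 4, 5
Total degree = 4 + 5 = 9

9


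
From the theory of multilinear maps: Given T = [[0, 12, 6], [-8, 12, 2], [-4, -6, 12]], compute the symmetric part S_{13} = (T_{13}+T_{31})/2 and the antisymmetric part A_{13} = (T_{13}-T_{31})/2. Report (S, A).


T_{13} = 6
T_{31} = -4
S_{13} = (6 + -4)/2 = 2/2 = 1
A_{13} = (6 - -4)/2 = 10/2 = 5
Check: S + A = 1 + 5 = 6 = T_{13}.

(1, 5)


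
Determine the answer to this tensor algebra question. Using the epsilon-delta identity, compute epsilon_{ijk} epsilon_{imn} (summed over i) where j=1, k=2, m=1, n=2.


Using the identity: epsilon_{ijk} epsilon_{imn} = delta_{jm} delta_{kn} - delta_{jn} delta_{km}.
delta_{11} = 1
delta_{22} = 1
delta_{12} = 0
delta_{21} = 0
Result = 1 * 1 - 0 * 0 = 1 - 0 = 1

1


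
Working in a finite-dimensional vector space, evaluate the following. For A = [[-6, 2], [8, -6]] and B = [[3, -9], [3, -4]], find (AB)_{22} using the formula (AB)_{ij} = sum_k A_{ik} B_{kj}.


(AB)_{ij} = sum_k A_{ik} B_{kj}.
For i=2, j=2:
A_{21} * B_{12} = 8 * -9 = -72
A_{22} * B_{22} = -6 * -4 = 24
Sum = -72 + 24 = -48

-48


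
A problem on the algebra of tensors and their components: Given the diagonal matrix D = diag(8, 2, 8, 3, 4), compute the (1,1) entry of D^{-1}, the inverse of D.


For a diagonal matrix, the inverse has entries (D^{-1})_{ii} = 1/d_{ii}.
The diagonal entries are: d_{11} = 8, d_{22} = 2, d_{33} = 8, d_{44} = 3, d_{55} = 4
We need (D^{-1})_{11} = 1/d_{11} = 1/8 = 1/8

1/8


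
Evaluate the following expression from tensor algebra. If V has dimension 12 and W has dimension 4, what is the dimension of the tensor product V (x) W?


The dimension of a tensor product is the product of dimensions.
dim(V) = 12, dim(W) = 4
dim(V (x) W) = 12 * 4 = 48

48


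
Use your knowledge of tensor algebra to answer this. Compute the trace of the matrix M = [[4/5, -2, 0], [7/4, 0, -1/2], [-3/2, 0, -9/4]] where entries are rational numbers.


The trace is the sum of diagonal entries.
Diagonal: M[1,1] = 4/5, M[2,2] = 0, M[3,3] = -9/4
Tr(M) = 4/5 + 0 + -9/4
Computing step by step:
After adding M[1,1]: 4/5
After adding M[2,2]: 4/5
After adding M[3,3]: -29/20
Tr(M) = -29/20

-29/20


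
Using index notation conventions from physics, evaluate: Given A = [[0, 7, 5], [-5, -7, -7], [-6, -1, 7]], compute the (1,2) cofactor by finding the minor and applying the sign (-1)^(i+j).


To find cofactor C_{12}, delete row 1 and column 2.
The resulting 2x2 submatrix is: [[-5, -7], [-6, 7]]
Minor M_{12} = -5*7 - -7*-6
  = -35 - 42 = -77
Sign = (-1)^(1+2) = (-1)^3 = -1
Cofactor C_{12} = -1 * -77 = 77

77


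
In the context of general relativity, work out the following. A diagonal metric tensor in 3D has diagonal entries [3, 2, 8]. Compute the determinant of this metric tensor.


For a diagonal metric, the determinant is the product of diagonal entries.
Diagonal entries: 3, 2, 8
det(g) = 3 * 2 * 8 = 48

48


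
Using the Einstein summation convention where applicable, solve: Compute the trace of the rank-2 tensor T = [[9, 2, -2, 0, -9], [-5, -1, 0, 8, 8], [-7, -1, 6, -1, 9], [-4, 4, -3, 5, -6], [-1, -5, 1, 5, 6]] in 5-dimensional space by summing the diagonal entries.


The contraction (trace) of a rank-2 tensor is the sum of its diagonal elements.
Diagonal entries: A[1,1] = 9, A[2,2] = -1, A[3,3] = 6, A[4,4] = 5, A[5,5] = 6
Tr(A) = 9 + -1 + 6 + 5 + 6 = 25

25


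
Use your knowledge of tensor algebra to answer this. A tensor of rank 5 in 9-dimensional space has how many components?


The number of components of a rank-r tensor in d dimensions is d^r.
Here d = 9 and r = 5.
9^5 = 59049

59049


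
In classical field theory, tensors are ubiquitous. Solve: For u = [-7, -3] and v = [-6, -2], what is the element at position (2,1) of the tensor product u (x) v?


The outer product entry T_{ij} = u_i * v_j.
We need i=2, j=1.
u_2 = -3, v_1 = -6
T_{2,1} = -3 * -6 = 18

18


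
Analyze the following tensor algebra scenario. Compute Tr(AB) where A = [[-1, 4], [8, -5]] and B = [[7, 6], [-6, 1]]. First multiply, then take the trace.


Tr(AB) = sum_i (AB)_{ii} where (AB)_{ii} = sum_k A_{ik} B_{ki}.
(AB)_{11} = -1*7 + 4*-6 = -31
(AB)_{22} = 8*6 + -5*1 = 43
Tr(AB) = -31 + 43 = 12

12


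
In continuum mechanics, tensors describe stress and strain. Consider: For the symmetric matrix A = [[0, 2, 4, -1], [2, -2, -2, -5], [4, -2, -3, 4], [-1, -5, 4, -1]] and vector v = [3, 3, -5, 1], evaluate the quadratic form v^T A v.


First compute Av:
(Av)_1 = 0*3 + 2*3 + 4*-5 + -1*1 = -15
(Av)_2 = 2*3 + -2*3 + -2*-5 + -5*1 = 5
(Av)_3 = 4*3 + -2*3 + -3*-5 + 4*1 = 25
(Av)_4 = -1*3 + -5*3 + 4*-5 + -1*1 = -39
Av = [-15, 5, 25, -39]
Then v^T (Av) = 3*-15 + 3*5 + -5*25 + 1*-39
= -45 + 15 + -125 + -39 = -194

-194


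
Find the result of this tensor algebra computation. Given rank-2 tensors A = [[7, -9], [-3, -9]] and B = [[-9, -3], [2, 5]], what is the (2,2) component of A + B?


Tensor addition is component-wise: (A + B)_{ij} = A_{ij} + B_{ij}.
A_{22} = -9
B_{22} = 5
(A + B)_{22} = -9 + 5 = -4

-4


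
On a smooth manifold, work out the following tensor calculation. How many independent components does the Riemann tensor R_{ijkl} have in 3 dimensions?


The Riemann tensor in d dimensions has d^2(d^2 - 1)/12 independent components.
d = 3, so d^2 = 9
d^2 - 1 = 8
d^2(d^2 - 1) = 9 * 8 = 72
Divide by 12: 72 / 12 = 6

6


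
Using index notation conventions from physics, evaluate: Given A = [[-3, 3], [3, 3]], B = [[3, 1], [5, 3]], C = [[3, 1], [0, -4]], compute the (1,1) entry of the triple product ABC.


(ABC)_{11} = sum_m (AB)_{1m} C_{m1}. First compute row 1 of AB.
(AB)_{11} = -3*3 + 3*5 = 6
(AB)_{12} = -3*1 + 3*3 = 6
Now contract with column 1 of C:
(AB)_{11} * C_{11} = 6 * 3 = 18
(AB)_{12} * C_{21} = 6 * 0 = 0
(ABC)_{11} = 18 + 0 = 18

18


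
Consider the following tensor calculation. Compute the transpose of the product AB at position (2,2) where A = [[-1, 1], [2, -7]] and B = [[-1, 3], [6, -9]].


(AB)^T_{ij} = (AB)_{ji} = sum_k A_{jk} B_{ki}.
For i=2, j=2 we need (AB)_{22}:
A_{21} * B_{12} = 2 * 3 = 6
A_{22} * B_{22} = -7 * -9 = 63
Sum = 6 + 63 = 69

69


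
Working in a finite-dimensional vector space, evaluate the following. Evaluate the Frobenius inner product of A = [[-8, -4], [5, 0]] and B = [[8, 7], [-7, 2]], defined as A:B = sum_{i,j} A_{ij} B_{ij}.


A:B = sum over all i,j of A_{ij} * B_{ij}.
Row 1: -8*8=-64, -4*7=-28 => row sum = -92
Row 2: 5*-7=-35, 0*2=0 => row sum = -35
Total = -92 + -35 = -127

-127


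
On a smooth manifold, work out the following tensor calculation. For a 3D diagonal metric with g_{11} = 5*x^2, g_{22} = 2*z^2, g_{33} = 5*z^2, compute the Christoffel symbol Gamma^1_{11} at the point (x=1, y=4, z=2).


For a diagonal metric, Gamma^k_{ij} = (1/2) g^{kk} (dg_{ik}/dx_j + dg_{jk}/dx_i - dg_{ij}/dx_k).
The metric is diagonal, so g_{ab} = 0 for a != b.
At the given point: g_{11} = 5, g_{22} = 8, g_{33} = 20
g^{11} = 1/5
dg_{11}/dx_1 = dg_{11}/dx_1 = 10
dg_{11}/dx_1 = dg_{11}/dx_1 = 10
dg_{11}/dx_1 = dg_{11}/dx_1 = 10
Numerator = 10 + 10 - 10 = 10
Gamma^1_{11} = 10 / (2 * 5) = 1

1


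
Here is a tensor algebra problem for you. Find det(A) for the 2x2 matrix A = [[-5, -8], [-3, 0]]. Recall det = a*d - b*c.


For a 2x2 matrix [[a, b], [c, d]], det = a*d - b*c.
a = -5, b = -8, c = -3, d = 0
a*d = -5 * 0 = 0
b*c = -8 * -3 = 24
det = 0 - 24 = -24

-24


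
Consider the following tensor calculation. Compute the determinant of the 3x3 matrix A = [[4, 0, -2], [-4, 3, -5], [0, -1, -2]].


Expanding along the first row, det(A) = a11*M_11 - a12*M_12 + a13*M_13, where M_1j is the (1,j) minor.
Minor M_11 = 3*-2 - -5*-1 = -11
Minor M_12 = -4*-2 - -5*0 = 8
Minor M_13 = -4*-1 - 3*0 = 4
det = 4*(-11) - 0*(8) + -2*(4)
    = -44 - 0 + -8
    = -52

-52


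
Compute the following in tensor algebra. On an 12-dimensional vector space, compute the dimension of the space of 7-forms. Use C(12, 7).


The dimension of the space of p-forms on an n-dimensional space is C(n, p).
n = 12, p = 7
C(12, 7) = 12! / (7! * 5!) = 792

792


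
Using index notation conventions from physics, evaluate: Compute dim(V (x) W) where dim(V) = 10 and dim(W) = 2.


The dimension of a tensor product is the product of dimensions.
dim(V) = 10, dim(W) = 2
dim(V (x) W) = 10 * 2 = 20

20


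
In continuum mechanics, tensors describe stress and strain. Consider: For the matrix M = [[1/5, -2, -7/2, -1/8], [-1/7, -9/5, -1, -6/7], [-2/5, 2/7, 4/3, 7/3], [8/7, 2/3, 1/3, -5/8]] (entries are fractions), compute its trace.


The trace is the sum of diagonal entries.
Diagonal: M[1,1] = 1/5, M[2,2] = -9/5, M[3,3] = 4/3, M[4,4] = -5/8
Tr(M) = 1/5 + -9/5 + 4/3 + -5/8
Computing step by step:
After adding M[1,1]: 1/5
After adding M[2,2]: -8/5
After adding M[3,3]: -4/15
After adding M[4,4]: -107/120
Tr(M) = -107/120

-107/120


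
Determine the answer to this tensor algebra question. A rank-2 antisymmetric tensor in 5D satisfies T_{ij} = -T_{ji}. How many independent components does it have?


An antisymmetric rank-2 tensor satisfies A_{ij} = -A_{ji}, so diagonal entries are zero.
The independent components are the upper-triangular entries: C(n, 2) = n(n-1)/2.
n = 5
C(5, 2) = 5 * 4 / 2 = 20 / 2 = 10

10


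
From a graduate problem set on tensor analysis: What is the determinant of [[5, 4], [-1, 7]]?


For a 2x2 matrix [[a, b], [c, d]], det = a*d - b*c.
a = 5, b = 4, c = -1, d = 7
a*d = 5 * 7 = 35
b*c = 4 * -1 = -4
det = 35 - -4 = 39

39


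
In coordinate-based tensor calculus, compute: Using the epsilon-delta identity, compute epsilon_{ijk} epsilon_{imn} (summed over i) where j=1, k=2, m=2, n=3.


Using the identity: epsilon_{ijk} epsilon_{imn} = delta_{jm} delta_{kn} - delta_{jn} delta_{km}.
delta_{12} = 0
delta_{23} = 0
delta_{13} = 0
delta_{22} = 1
Result = 0 * 0 - 0 * 1 = 0 - 0 = 0

0
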